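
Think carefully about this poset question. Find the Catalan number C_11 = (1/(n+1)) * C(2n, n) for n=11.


C(n) = C(2n, n) / (n+1).
C(22, 11) = 705432
C(11) = 705432 / 12 = 58786


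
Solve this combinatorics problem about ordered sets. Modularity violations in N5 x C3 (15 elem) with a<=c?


Modular law: if a <= c then a v (b ^ c) = (a v b) ^ c.
Check all triples (a,b,c) with a <= c among 15 elements.
  e.g. a=(a,0), b=(c,0), c=(b,0): lhs=(a,0) != rhs=(b,0)
  e.g. a=(a,0), b=(c,1), c=(b,0): lhs=(a,0) != rhs=(b,0)
Total violating triples: 18


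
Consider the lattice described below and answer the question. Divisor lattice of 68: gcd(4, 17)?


Meet=gcd.
gcd(4,17)=1


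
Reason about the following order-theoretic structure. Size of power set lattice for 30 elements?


Power set = 2^n.
2^30 = 1073741824


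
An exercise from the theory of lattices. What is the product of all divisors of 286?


Divisors of 286: [1, 2, 11, 13, 22, 26, 143, 286]
Product = n^(d(n)/2) = 286^(8/2)
Product = 6690585616


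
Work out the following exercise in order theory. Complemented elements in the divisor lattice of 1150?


An element a is complemented if some b has a meet b = bottom, a join b = top.
a is complemented iff gcd(a, n/a)=1, i.e. a is a unitary divisor of 1150.
Complemented elements: 1, 2, 23, 25, 46, 50, ... (2 more)
Count: 8


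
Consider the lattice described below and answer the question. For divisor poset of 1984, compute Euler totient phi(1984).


phi(n) = n * prod_{p|n} (1 - 1/p).
Prime divisors of 1984: [2, 31]
phi(1984) = 1984 * (1 - 1/2) * (1 - 1/31)
phi(1984) = 960


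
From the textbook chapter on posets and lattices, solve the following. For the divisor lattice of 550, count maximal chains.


A maximal chain goes from the minimum element to a maximal element via cover relations.
Counting all min-to-max paths in the cover graph.
Total maximal chains: 12


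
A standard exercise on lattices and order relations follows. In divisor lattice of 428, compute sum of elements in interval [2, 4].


Interval [2,4] in divisors of 428: [2, 4]
Sum = 6


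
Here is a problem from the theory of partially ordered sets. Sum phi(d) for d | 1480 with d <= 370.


Divisors of 1480 up to 370: [1, 2, 4, 5, 8, 10, 20, 37, 40, 74, 148, 185, 296, 370]
phi values: [1, 1, 2, 4, 4, 4, 8, 36, 16, 36, 72, 144, 144, 144]
Sum = 616


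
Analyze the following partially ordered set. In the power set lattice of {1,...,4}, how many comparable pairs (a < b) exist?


A comparable pair {a,b} has a < b or b < a in the order.
Count unordered pairs where one element is strictly below the other.
Examples: {{},{1}}, {{},{2}}, {{},{3}}, {{},{4}}, ...
Total comparable pairs: 65


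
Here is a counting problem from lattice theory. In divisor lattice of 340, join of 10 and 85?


In a divisor lattice, join = lcm (least common multiple).
gcd(10,85) = 5
lcm(10,85) = 10*85/gcd = 850/5 = 170


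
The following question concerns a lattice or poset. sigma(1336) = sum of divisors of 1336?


sigma(n) = sum of divisors.
Divisors of 1336: [1, 2, 4, 8, 167, 334, 668, 1336]
Sum = 2520


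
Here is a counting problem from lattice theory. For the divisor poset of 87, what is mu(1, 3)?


In a divisor lattice, mu(a,b) = mu(b/a) where mu is the classical Mobius function.
b/a = 3/1 = 3
Prime factorization of 3: primes [3]
3 is squarefree with 1 prime factor(s), so mu(3) = (-1)^1 = -1


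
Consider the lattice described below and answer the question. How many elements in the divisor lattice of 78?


Divisors of 78: [1, 2, 3, 6, 13, 26, 39, 78]
Count: 8


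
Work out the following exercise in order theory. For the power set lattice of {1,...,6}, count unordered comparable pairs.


A comparable pair {a,b} has a < b or b < a in the order.
Count unordered pairs where one element is strictly below the other.
Examples: {{},{1}}, {{},{2}}, {{},{3}}, {{},{4}}, ...
Total comparable pairs: 665


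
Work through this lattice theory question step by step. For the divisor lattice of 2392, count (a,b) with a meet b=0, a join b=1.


Complement pair (a,b): a meet b = bottom, a join b = top.
Here: gcd(a,b)=1 and lcm(a,b)=2392, i.e. a*b=2392 with a,b coprime.
Pairs found: (1,2392), (8,299), (13,184), (23,104), ... (4 more)
Total ordered pairs: 8


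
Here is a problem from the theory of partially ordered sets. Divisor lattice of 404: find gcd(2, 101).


In a divisor lattice, meet = gcd (greatest common divisor).
By Euclidean algorithm or factoring: gcd(2,101) = 1


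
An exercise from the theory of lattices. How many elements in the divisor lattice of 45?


Divisors of 45: [1, 3, 5, 9, 15, 45]
Count: 6


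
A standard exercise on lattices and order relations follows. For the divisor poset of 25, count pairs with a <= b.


The order relation is {(a,b) : a <= b}, reflexive so it includes (a,a).
Examples: (1,1), (1,25), (1,5), (25,25), (5,25), ...
Total ordered pairs: 6


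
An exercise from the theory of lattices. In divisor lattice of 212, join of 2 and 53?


In a divisor lattice, join = lcm (least common multiple).
gcd(2,53) = 1
lcm(2,53) = 2*53/gcd = 106/1 = 106


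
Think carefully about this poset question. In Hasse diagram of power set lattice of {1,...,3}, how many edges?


A cover relation a -< b holds when a < b with no c strictly between.
Cover relations:
  {} -< {1}
  {} -< {2}
  {} -< {3}
  {1} -< {1,2}
  {1} -< {1,3}
  {2} -< {1,2}
  {2} -< {2,3}
  {3} -< {1,3}
  ...4 more
Total: 12


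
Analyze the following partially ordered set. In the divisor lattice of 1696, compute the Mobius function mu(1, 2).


In a divisor lattice, mu(a,b) = mu(b/a) where mu is the classical Mobius function.
b/a = 2/1 = 2
Prime factorization of 2: primes [2]
2 is squarefree with 1 prime factor(s), so mu(2) = (-1)^1 = -1


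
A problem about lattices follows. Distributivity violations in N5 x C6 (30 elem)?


Distributive law: a ^ (b v c) = (a ^ b) v (a ^ c).
Check all 30^3 = 27000 ordered triples (a,b,c).
  e.g. a=(b,0), b=(a,0), c=(c,0): lhs=(b,0) != rhs=(a,0)
  e.g. a=(b,0), b=(a,0), c=(c,1): lhs=(b,0) != rhs=(a,0)
Total violating triples: 432


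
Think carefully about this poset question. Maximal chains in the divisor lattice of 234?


A maximal chain goes from the minimum element to a maximal element via cover relations.
Counting all min-to-max paths in the cover graph.
Total maximal chains: 12


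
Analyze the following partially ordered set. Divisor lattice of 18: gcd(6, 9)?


Meet=gcd.
gcd(6,9)=3


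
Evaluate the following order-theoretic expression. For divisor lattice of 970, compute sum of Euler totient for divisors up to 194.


Divisors of 970 up to 194: [1, 2, 5, 10, 97, 194]
phi values: [1, 1, 4, 4, 96, 96]
Sum = 202


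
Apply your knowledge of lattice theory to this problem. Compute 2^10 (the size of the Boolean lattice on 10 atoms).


Power set = 2^n.
2^10 = 1024


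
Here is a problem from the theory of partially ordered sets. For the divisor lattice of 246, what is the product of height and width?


Height = length of longest chain minus 1; width = size of largest antichain.
A maximum chain: 1 | 41 | 123 | 246  (height 3).
A maximum antichain: {2, 3, 41}  (width 3).
Product = 3 * 3 = 9


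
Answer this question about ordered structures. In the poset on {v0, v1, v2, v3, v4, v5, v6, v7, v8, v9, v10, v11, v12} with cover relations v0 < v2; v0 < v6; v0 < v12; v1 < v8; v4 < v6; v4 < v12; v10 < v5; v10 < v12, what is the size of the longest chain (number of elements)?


A chain is a totally ordered subset; we count the number of elements in a maximum chain.
Compute, for each element x, the size of the longest chain ending at x:
  v0: 1
  v1: 1
  v3: 1
  v4: 1
  v7: 1
  v9: 1
  ...
A maximum chain: v0 < v2
Number of elements in the longest chain: 2


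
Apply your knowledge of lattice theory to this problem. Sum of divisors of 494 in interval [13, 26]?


Interval [13,26] in divisors of 494: [13, 26]
Sum = 39


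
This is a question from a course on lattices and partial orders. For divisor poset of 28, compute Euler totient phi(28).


phi(n) = n * prod_{p|n} (1 - 1/p).
Prime divisors of 28: [2, 7]
phi(28) = 28 * (1 - 1/2) * (1 - 1/7)
phi(28) = 12


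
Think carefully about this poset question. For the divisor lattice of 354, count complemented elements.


An element a is complemented if some b has a meet b = bottom, a join b = top.
a is complemented iff gcd(a, n/a)=1, i.e. a is a unitary divisor of 354.
Complemented elements: 1, 2, 3, 6, 59, 118, ... (2 more)
Count: 8


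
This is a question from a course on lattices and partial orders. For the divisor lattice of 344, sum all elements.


sigma(n) = sum of divisors.
Divisors of 344: [1, 2, 4, 8, 43, 86, 172, 344]
Sum = 660


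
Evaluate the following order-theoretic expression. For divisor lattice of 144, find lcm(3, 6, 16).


In a divisor lattice, join = lcm (least common multiple).
Compute lcm iteratively: start with first element, then lcm(current, next).
Elements: [3, 6, 16]
lcm(3,6) = 6
lcm(6,16) = 48
Final lcm = 48


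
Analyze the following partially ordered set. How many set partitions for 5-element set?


B(n) = number of set partitions of an n-element set.
B(n) satisfies the recurrence: B(n+1) = sum_k C(n,k)*B(k).
B(5) = 52


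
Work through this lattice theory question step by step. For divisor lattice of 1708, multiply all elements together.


Divisors of 1708: [1, 2, 4, 7, 14, 28, 61, 122, 244, 427, 854, 1708]
Product = n^(d(n)/2) = 1708^(12/2)
Product = 24827168863016095744


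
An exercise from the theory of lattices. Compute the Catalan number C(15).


C(n) = C(2n, n) / (n+1).
C(30, 15) = 155117520
C(15) = 155117520 / 16 = 9694845


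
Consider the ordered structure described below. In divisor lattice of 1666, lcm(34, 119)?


Join=lcm.
gcd(34,119)=17
lcm=238


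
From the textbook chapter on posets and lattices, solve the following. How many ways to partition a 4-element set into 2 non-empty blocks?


S(n,k) = k*S(n-1,k) + S(n-1,k-1).
S(3,2) = 3, S(3,1) = 1
S(4,2) = 2*3 + 1 = 6 + 1
S(4,2) = 7


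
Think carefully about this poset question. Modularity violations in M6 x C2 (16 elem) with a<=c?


Modular law: if a <= c then a v (b ^ c) = (a v b) ^ c.
Check all triples (a,b,c) with a <= c among 16 elements.
This lattice is modular (diamonds M_m and their chain-products are modular).
Total violating triples: 0


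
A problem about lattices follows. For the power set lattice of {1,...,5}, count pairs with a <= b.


The order relation is {(a,b) : a <= b}, reflexive so it includes (a,a).
Examples: ({},{}), ({},{1,2}), ({},{1,2,3}), ({},{1,2,3,4}), ({},{1,2,3,4,5}), ...
Total ordered pairs: 243


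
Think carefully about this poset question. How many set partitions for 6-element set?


B(n) = number of set partitions of an n-element set.
B(n) satisfies the recurrence: B(n+1) = sum_k C(n,k)*B(k).
B(6) = 203


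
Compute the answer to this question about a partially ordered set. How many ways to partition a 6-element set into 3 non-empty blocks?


S(n,k) = k*S(n-1,k) + S(n-1,k-1).
S(5,3) = 25, S(5,2) = 15
S(6,3) = 3*25 + 15 = 75 + 15
S(6,3) = 90


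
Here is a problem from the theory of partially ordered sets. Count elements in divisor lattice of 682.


Divisors of 682: [1, 2, 11, 22, 31, 62, 341, 682]
Count: 8


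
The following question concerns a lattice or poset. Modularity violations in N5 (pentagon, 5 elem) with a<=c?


Modular law: if a <= c then a v (b ^ c) = (a v b) ^ c.
Check all triples (a,b,c) with a <= c among 5 elements.
  e.g. a=a, b=c, c=b: lhs=a != rhs=b
Total violating triples: 1


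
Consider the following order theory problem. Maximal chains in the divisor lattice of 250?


A maximal chain goes from the minimum element to a maximal element via cover relations.
Counting all min-to-max paths in the cover graph.
Total maximal chains: 4


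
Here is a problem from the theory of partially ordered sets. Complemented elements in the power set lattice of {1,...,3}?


An element a is complemented if some b has a meet b = bottom, a join b = top.
every subset A has complement S\A, so all elements are complemented.
Complemented elements: {}, {1}, {2}, {3}, {1,2}, {1,3}, ... (2 more)
Count: 8


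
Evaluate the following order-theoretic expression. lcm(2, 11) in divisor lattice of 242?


Join=lcm.
gcd(2,11)=1
lcm=22


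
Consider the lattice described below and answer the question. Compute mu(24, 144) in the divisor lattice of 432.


In a divisor lattice, mu(a,b) = mu(b/a) where mu is the classical Mobius function.
b/a = 144/24 = 6
Prime factorization of 6: primes [2, 3]
6 is squarefree with 2 prime factor(s), so mu(6) = (-1)^2 = 1


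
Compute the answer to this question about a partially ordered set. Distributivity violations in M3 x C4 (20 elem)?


Distributive law: a ^ (b v c) = (a ^ b) v (a ^ c).
Check all 20^3 = 8000 ordered triples (a,b,c).
  e.g. a=(a1,0), b=(a2,0), c=(a3,0): lhs=(a1,0) != rhs=(0,0)
  e.g. a=(a1,0), b=(a2,0), c=(a3,1): lhs=(a1,0) != rhs=(0,0)
Total violating triples: 384


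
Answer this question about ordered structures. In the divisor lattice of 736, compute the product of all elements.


Divisors of 736: [1, 2, 4, 8, 16, 23, 32, 46, 92, 184, 368, 736]
Product = n^(d(n)/2) = 736^(12/2)
Product = 158952325472321536


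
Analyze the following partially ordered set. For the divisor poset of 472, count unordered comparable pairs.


A comparable pair {a,b} has a < b or b < a in the order.
Count unordered pairs where one element is strictly below the other.
Examples: {1,2}, {1,4}, {1,8}, {1,59}, ...
Total comparable pairs: 22


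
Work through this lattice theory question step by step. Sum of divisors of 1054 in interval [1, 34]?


Interval [1,34] in divisors of 1054: [1, 2, 17, 34]
Sum = 54


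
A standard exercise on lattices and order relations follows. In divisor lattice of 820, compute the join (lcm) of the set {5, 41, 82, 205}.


In a divisor lattice, join = lcm (least common multiple).
Compute lcm iteratively: start with first element, then lcm(current, next).
Elements: [5, 41, 82, 205]
lcm(5,41) = 205
lcm(205,82) = 410
lcm(410,205) = 410
Final lcm = 410


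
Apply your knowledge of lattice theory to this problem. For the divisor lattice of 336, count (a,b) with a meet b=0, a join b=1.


Complement pair (a,b): a meet b = bottom, a join b = top.
Here: gcd(a,b)=1 and lcm(a,b)=336, i.e. a*b=336 with a,b coprime.
Pairs found: (1,336), (3,112), (7,48), (16,21), ... (4 more)
Total ordered pairs: 8


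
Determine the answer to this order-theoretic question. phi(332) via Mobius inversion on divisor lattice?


phi(n) = n * prod_{p|n} (1 - 1/p).
Prime divisors of 332: [2, 83]
phi(332) = 332 * (1 - 1/2) * (1 - 1/83)
phi(332) = 164


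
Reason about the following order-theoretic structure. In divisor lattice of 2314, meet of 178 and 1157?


In a divisor lattice, meet = gcd (greatest common divisor).
By Euclidean algorithm or factoring: gcd(178,1157) = 89


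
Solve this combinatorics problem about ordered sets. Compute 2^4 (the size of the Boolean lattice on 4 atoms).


Power set = 2^n.
2^4 = 16


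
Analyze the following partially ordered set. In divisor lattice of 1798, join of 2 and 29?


In a divisor lattice, join = lcm (least common multiple).
gcd(2,29) = 1
lcm(2,29) = 2*29/gcd = 58/1 = 58


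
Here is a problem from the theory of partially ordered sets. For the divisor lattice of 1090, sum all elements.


sigma(n) = sum of divisors.
Divisors of 1090: [1, 2, 5, 10, 109, 218, 545, 1090]
Sum = 1980


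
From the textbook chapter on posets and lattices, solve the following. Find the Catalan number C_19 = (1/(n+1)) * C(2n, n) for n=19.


C(n) = C(2n, n) / (n+1).
C(38, 19) = 35345263800
C(19) = 35345263800 / 20 = 1767263190


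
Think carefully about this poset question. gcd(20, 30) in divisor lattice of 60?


Meet=gcd.
gcd(20,30)=10


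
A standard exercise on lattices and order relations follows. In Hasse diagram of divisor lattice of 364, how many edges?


A cover relation a -< b holds when a < b with no c strictly between.
Cover relations:
  1 -< 2
  1 -< 7
  1 -< 13
  2 -< 4
  2 -< 14
  2 -< 26
  4 -< 28
  4 -< 52
  ...12 more
Total: 20


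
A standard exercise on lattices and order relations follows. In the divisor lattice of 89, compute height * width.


Height = length of longest chain minus 1; width = size of largest antichain.
A maximum chain: 1 | 89  (height 1).
A maximum antichain: {1}  (width 1).
Product = 1 * 1 = 1


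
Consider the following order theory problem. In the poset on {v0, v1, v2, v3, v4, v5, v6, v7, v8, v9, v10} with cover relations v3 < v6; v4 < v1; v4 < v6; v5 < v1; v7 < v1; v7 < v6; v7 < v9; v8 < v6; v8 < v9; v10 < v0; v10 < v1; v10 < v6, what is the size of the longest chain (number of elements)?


A chain is a totally ordered subset; we count the number of elements in a maximum chain.
Compute, for each element x, the size of the longest chain ending at x:
  v2: 1
  v3: 1
  v4: 1
  v5: 1
  v7: 1
  v8: 1
  ...
A maximum chain: v10 < v0
Number of elements in the longest chain: 2


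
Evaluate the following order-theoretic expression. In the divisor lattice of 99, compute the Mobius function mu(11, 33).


In a divisor lattice, mu(a,b) = mu(b/a) where mu is the classical Mobius function.
b/a = 33/11 = 3
Prime factorization of 3: primes [3]
3 is squarefree with 1 prime factor(s), so mu(3) = (-1)^1 = -1


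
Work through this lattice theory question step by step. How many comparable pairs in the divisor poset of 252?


A comparable pair {a,b} has a < b or b < a in the order.
Count unordered pairs where one element is strictly below the other.
Examples: {1,2}, {1,3}, {1,4}, {1,6}, ...
Total comparable pairs: 90


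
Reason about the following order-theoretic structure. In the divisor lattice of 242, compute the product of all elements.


Divisors of 242: [1, 2, 11, 22, 121, 242]
Product = n^(d(n)/2) = 242^(6/2)
Product = 14172488


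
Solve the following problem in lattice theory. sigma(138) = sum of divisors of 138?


sigma(n) = sum of divisors.
Divisors of 138: [1, 2, 3, 6, 23, 46, 69, 138]
Sum = 288


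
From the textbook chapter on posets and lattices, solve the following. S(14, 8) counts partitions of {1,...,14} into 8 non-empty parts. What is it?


S(n,k) = k*S(n-1,k) + S(n-1,k-1).
S(13,8) = 1899612, S(13,7) = 5715424
S(14,8) = 8*1899612 + 5715424 = 15196896 + 5715424
S(14,8) = 20912320


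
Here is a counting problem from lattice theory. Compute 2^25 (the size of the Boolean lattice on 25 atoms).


Power set = 2^n.
2^25 = 33554432


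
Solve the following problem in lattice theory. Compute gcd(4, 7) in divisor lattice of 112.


In a divisor lattice, meet = gcd (greatest common divisor).
By Euclidean algorithm or factoring: gcd(4,7) = 1


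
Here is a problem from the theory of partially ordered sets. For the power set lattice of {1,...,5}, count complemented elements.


An element a is complemented if some b has a meet b = bottom, a join b = top.
every subset A has complement S\A, so all elements are complemented.
Complemented elements: {}, {1}, {2}, {3}, {4}, {5}, ... (26 more)
Count: 32


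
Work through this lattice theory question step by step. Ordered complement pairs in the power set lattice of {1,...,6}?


Complement pair (a,b): a meet b = bottom, a join b = top.
Here: A intersect B = {} and A union B = {1,...,6}.
Pairs found: ({},{1,2,3,4,5,6}), ({1},{2,3,4,5,6}), ({2},{1,3,4,5,6}), ({3},{1,2,4,5,6}), ... (60 more)
Total ordered pairs: 64


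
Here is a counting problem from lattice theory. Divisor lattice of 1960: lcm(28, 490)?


Join=lcm.
gcd(28,490)=14
lcm=980


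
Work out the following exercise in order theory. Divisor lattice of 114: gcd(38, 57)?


Meet=gcd.
gcd(38,57)=19


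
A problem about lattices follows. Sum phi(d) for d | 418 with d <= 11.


Divisors of 418 up to 11: [1, 2, 11]
phi values: [1, 1, 10]
Sum = 12


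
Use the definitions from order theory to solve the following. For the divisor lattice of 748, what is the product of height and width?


Height = length of longest chain minus 1; width = size of largest antichain.
A maximum chain: 1 | 17 | 187 | 374 | 748  (height 4).
A maximum antichain: {4, 22, 34, 187}  (width 4).
Product = 4 * 4 = 16


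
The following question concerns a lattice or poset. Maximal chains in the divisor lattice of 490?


A maximal chain goes from the minimum element to a maximal element via cover relations.
Counting all min-to-max paths in the cover graph.
Total maximal chains: 12


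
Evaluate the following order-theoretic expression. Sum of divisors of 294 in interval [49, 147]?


Interval [49,147] in divisors of 294: [49, 147]
Sum = 196


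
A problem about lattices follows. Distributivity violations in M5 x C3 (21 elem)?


Distributive law: a ^ (b v c) = (a ^ b) v (a ^ c).
Check all 21^3 = 9261 ordered triples (a,b,c).
  e.g. a=(a1,0), b=(a2,0), c=(a3,0): lhs=(a1,0) != rhs=(0,0)
  e.g. a=(a1,0), b=(a2,0), c=(a3,1): lhs=(a1,0) != rhs=(0,0)
Total violating triples: 1620


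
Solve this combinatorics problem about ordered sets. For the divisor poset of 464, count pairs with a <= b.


The order relation is {(a,b) : a <= b}, reflexive so it includes (a,a).
Examples: (1,1), (1,116), (1,16), (1,2), (1,232), ...
Total ordered pairs: 45


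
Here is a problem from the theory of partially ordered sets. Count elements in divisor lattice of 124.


Divisors of 124: [1, 2, 4, 31, 62, 124]
Count: 6


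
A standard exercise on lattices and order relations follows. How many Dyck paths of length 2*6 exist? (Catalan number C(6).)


C(n) = C(2n, n) / (n+1).
C(12, 6) = 924
C(6) = 924 / 7 = 132


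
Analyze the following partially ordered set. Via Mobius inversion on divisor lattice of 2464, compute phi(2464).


phi(n) = n * prod_{p|n} (1 - 1/p).
Prime divisors of 2464: [2, 7, 11]
phi(2464) = 2464 * (1 - 1/2) * (1 - 1/7) * (1 - 1/11)
phi(2464) = 960


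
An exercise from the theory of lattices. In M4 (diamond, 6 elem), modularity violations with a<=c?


Modular law: if a <= c then a v (b ^ c) = (a v b) ^ c.
Check all triples (a,b,c) with a <= c among 6 elements.
This lattice is modular (diamonds M_m and their chain-products are modular).
Total violating triples: 0


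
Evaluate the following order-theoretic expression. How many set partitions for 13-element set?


B(n) = number of set partitions of an n-element set.
B(n) satisfies the recurrence: B(n+1) = sum_k C(n,k)*B(k).
B(13) = 27644437


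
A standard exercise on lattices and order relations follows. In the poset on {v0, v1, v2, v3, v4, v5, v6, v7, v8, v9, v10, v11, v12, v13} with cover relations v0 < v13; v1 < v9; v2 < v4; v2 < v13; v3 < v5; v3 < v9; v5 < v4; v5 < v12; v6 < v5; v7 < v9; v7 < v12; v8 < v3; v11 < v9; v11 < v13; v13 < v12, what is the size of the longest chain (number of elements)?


A chain is a totally ordered subset; we count the number of elements in a maximum chain.
Compute, for each element x, the size of the longest chain ending at x:
  v0: 1
  v1: 1
  v2: 1
  v6: 1
  v7: 1
  v8: 1
  ...
A maximum chain: v8 < v3 < v5 < v4
Number of elements in the longest chain: 4


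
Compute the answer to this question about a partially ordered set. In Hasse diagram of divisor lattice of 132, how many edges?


A cover relation a -< b holds when a < b with no c strictly between.
Cover relations:
  1 -< 2
  1 -< 3
  1 -< 11
  2 -< 4
  2 -< 6
  2 -< 22
  3 -< 6
  3 -< 33
  ...12 more
Total: 20


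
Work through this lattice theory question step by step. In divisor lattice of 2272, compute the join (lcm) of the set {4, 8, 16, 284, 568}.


In a divisor lattice, join = lcm (least common multiple).
Compute lcm iteratively: start with first element, then lcm(current, next).
Elements: [4, 8, 16, 284, 568]
lcm(4,8) = 8
lcm(8,16) = 16
lcm(16,284) = 1136
lcm(1136,568) = 1136
Final lcm = 1136


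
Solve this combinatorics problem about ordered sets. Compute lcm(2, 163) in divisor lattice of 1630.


In a divisor lattice, join = lcm (least common multiple).
gcd(2,163) = 1
lcm(2,163) = 2*163/gcd = 326/1 = 326


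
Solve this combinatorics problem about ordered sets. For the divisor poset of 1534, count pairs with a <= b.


The order relation is {(a,b) : a <= b}, reflexive so it includes (a,a).
Examples: (1,1), (1,118), (1,13), (1,1534), (1,2), ...
Total ordered pairs: 27


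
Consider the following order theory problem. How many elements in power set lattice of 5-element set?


Power set = 2^n.
2^5 = 32


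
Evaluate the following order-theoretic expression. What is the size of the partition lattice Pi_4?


B(n) = number of set partitions of an n-element set.
B(n) satisfies the recurrence: B(n+1) = sum_k C(n,k)*B(k).
B(4) = 15


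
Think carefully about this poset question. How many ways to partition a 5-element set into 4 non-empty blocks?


S(n,k) = k*S(n-1,k) + S(n-1,k-1).
S(4,4) = 1, S(4,3) = 6
S(5,4) = 4*1 + 6 = 4 + 6
S(5,4) = 10


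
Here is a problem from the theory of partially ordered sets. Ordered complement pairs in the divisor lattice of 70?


Complement pair (a,b): a meet b = bottom, a join b = top.
Here: gcd(a,b)=1 and lcm(a,b)=70, i.e. a*b=70 with a,b coprime.
Pairs found: (1,70), (2,35), (5,14), (7,10), ... (4 more)
Total ordered pairs: 8


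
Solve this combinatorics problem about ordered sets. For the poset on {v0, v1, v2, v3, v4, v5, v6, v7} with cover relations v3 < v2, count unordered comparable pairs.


A comparable pair {a,b} has a < b or b < a in the order.
Count unordered pairs where one element is strictly below the other.
Examples: {v2,v3}
Total comparable pairs: 1


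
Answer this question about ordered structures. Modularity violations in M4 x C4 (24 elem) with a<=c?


Modular law: if a <= c then a v (b ^ c) = (a v b) ^ c.
Check all triples (a,b,c) with a <= c among 24 elements.
This lattice is modular (diamonds M_m and their chain-products are modular).
Total violating triples: 0


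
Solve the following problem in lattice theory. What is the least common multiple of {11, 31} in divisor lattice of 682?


In a divisor lattice, join = lcm (least common multiple).
Compute lcm iteratively: start with first element, then lcm(current, next).
Elements: [11, 31]
lcm(11,31) = 341
Final lcm = 341


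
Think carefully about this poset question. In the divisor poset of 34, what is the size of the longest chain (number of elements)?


A chain is a totally ordered subset; we count the number of elements in a maximum chain.
Compute, for each element x, the size of the longest chain ending at x:
  1: 1
  2: 2
  17: 2
  34: 3
A maximum chain: 1 < 2 < 34
Number of elements in the longest chain: 3


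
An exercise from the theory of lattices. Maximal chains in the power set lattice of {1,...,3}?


A maximal chain goes from the minimum element to a maximal element via cover relations.
Counting all min-to-max paths in the cover graph.
Total maximal chains: 6


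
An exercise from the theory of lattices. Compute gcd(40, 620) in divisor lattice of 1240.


In a divisor lattice, meet = gcd (greatest common divisor).
By Euclidean algorithm or factoring: gcd(40,620) = 20


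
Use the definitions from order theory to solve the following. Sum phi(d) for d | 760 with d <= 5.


Divisors of 760 up to 5: [1, 2, 4, 5]
phi values: [1, 1, 2, 4]
Sum = 8


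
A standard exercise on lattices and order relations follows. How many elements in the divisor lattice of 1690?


Divisors of 1690: [1, 2, 5, 10, 13, 26, 65, 130, 169, 338, 845, 1690]
Count: 12


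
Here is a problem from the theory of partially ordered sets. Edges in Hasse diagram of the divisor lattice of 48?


A cover relation a -< b holds when a < b with no c strictly between.
Cover relations:
  1 -< 2
  1 -< 3
  2 -< 4
  2 -< 6
  3 -< 6
  4 -< 8
  4 -< 12
  6 -< 12
  ...5 more
Total: 13


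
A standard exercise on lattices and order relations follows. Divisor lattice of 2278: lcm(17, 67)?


Join=lcm.
gcd(17,67)=1
lcm=1139


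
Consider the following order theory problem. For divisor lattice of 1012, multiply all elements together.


Divisors of 1012: [1, 2, 4, 11, 22, 23, 44, 46, 92, 253, 506, 1012]
Product = n^(d(n)/2) = 1012^(12/2)
Product = 1074194872535977984


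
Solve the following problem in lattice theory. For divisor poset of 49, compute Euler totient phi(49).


phi(n) = n * prod_{p|n} (1 - 1/p).
Prime divisors of 49: [7]
phi(49) = 49 * (1 - 1/7)
phi(49) = 42


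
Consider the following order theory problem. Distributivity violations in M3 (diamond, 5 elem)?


Distributive law: a ^ (b v c) = (a ^ b) v (a ^ c).
Check all 5^3 = 125 ordered triples (a,b,c).
  e.g. a=a1, b=a2, c=a3: lhs=a1 != rhs=0
  e.g. a=a1, b=a3, c=a2: lhs=a1 != rhs=0
Total violating triples: 6


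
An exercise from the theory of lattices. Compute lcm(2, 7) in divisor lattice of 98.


In a divisor lattice, join = lcm (least common multiple).
gcd(2,7) = 1
lcm(2,7) = 2*7/gcd = 14/1 = 14


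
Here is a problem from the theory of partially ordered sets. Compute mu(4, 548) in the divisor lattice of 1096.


In a divisor lattice, mu(a,b) = mu(b/a) where mu is the classical Mobius function.
b/a = 548/4 = 137
Prime factorization of 137: primes [137]
137 is squarefree with 1 prime factor(s), so mu(137) = (-1)^1 = -1


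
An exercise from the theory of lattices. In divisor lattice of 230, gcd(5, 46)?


Meet=gcd.
gcd(5,46)=1


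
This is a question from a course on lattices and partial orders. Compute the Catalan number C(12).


C(n) = C(2n, n) / (n+1).
C(24, 12) = 2704156
C(12) = 2704156 / 13 = 208012


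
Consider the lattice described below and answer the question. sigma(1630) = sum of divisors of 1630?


sigma(n) = sum of divisors.
Divisors of 1630: [1, 2, 5, 10, 163, 326, 815, 1630]
Sum = 2952


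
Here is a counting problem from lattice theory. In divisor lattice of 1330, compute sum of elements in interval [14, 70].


Interval [14,70] in divisors of 1330: [14, 70]
Sum = 84


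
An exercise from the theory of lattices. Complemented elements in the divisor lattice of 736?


An element a is complemented if some b has a meet b = bottom, a join b = top.
a is complemented iff gcd(a, n/a)=1, i.e. a is a unitary divisor of 736.
Complemented elements: 1, 23, 32, 736
Count: 4


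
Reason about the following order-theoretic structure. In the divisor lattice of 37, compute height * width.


Height = length of longest chain minus 1; width = size of largest antichain.
A maximum chain: 1 | 37  (height 1).
A maximum antichain: {1}  (width 1).
Product = 1 * 1 = 1


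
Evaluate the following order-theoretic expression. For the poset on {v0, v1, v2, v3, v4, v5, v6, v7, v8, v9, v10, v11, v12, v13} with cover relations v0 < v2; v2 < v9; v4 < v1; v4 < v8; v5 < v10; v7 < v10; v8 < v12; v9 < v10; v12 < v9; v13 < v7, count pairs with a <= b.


The order relation is {(a,b) : a <= b}, reflexive so it includes (a,a).
Examples: (v0,v0), (v0,v10), (v0,v2), (v0,v9), (v1,v1), ...
Total ordered pairs: 34


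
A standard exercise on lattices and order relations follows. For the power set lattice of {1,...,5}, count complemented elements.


An element a is complemented if some b has a meet b = bottom, a join b = top.
every subset A has complement S\A, so all elements are complemented.
Complemented elements: {}, {1}, {2}, {3}, {4}, {5}, ... (26 more)
Count: 32


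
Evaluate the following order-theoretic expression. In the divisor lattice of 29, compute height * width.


Height = length of longest chain minus 1; width = size of largest antichain.
A maximum chain: 1 | 29  (height 1).
A maximum antichain: {1}  (width 1).
Product = 1 * 1 = 1


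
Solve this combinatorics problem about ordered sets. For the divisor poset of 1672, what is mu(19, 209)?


In a divisor lattice, mu(a,b) = mu(b/a) where mu is the classical Mobius function.
b/a = 209/19 = 11
Prime factorization of 11: primes [11]
11 is squarefree with 1 prime factor(s), so mu(11) = (-1)^1 = -1


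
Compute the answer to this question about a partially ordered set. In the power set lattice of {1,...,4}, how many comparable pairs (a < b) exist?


A comparable pair {a,b} has a < b or b < a in the order.
Count unordered pairs where one element is strictly below the other.
Examples: {{},{1}}, {{},{2}}, {{},{3}}, {{},{4}}, ...
Total comparable pairs: 65


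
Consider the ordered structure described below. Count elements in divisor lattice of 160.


Divisors of 160: [1, 2, 4, 5, 8, 10, 16, 20, 32, 40, 80, 160]
Count: 12


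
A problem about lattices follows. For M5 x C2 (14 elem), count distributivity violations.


Distributive law: a ^ (b v c) = (a ^ b) v (a ^ c).
Check all 14^3 = 2744 ordered triples (a,b,c).
  e.g. a=(a1,0), b=(a2,0), c=(a3,0): lhs=(a1,0) != rhs=(0,0)
  e.g. a=(a1,0), b=(a2,0), c=(a3,1): lhs=(a1,0) != rhs=(0,0)
Total violating triples: 480


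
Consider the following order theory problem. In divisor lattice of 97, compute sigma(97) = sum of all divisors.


sigma(n) = sum of divisors.
Divisors of 97: [1, 97]
Sum = 98


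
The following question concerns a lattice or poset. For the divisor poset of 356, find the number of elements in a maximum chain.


A chain is a totally ordered subset; we count the number of elements in a maximum chain.
Compute, for each element x, the size of the longest chain ending at x:
  1: 1
  2: 2
  89: 2
  4: 3
  178: 3
  356: 4
A maximum chain: 1 < 2 < 4 < 356
Number of elements in the longest chain: 4


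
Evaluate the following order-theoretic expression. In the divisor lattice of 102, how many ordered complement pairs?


Complement pair (a,b): a meet b = bottom, a join b = top.
Here: gcd(a,b)=1 and lcm(a,b)=102, i.e. a*b=102 with a,b coprime.
Pairs found: (1,102), (2,51), (3,34), (6,17), ... (4 more)
Total ordered pairs: 8


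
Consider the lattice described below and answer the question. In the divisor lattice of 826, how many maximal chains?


A maximal chain goes from the minimum element to a maximal element via cover relations.
Counting all min-to-max paths in the cover graph.
Total maximal chains: 6


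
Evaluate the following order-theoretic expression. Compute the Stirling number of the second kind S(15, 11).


S(n,k) = k*S(n-1,k) + S(n-1,k-1).
S(14,11) = 66066, S(14,10) = 752752
S(15,11) = 11*66066 + 752752 = 726726 + 752752
S(15,11) = 1479478


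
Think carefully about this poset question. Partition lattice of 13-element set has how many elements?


B(n) = number of set partitions of an n-element set.
B(n) satisfies the recurrence: B(n+1) = sum_k C(n,k)*B(k).
B(13) = 27644437


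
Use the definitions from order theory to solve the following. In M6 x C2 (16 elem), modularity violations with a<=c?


Modular law: if a <= c then a v (b ^ c) = (a v b) ^ c.
Check all triples (a,b,c) with a <= c among 16 elements.
This lattice is modular (diamonds M_m and their chain-products are modular).
Total violating triples: 0


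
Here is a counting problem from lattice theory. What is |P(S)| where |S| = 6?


Power set = 2^n.
2^6 = 64


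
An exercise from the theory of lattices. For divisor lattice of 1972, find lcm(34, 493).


In a divisor lattice, join = lcm (least common multiple).
Compute lcm iteratively: start with first element, then lcm(current, next).
Elements: [34, 493]
lcm(34,493) = 986
Final lcm = 986


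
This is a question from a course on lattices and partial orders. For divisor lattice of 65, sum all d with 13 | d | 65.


Interval [13,65] in divisors of 65: [13, 65]
Sum = 78


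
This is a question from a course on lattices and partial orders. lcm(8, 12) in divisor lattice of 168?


Join=lcm.
gcd(8,12)=4
lcm=24


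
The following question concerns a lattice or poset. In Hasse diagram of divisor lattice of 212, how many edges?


A cover relation a -< b holds when a < b with no c strictly between.
Cover relations:
  1 -< 2
  1 -< 53
  2 -< 4
  2 -< 106
  4 -< 212
  53 -< 106
  106 -< 212
Total: 7


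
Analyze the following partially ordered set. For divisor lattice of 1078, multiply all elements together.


Divisors of 1078: [1, 2, 7, 11, 14, 22, 49, 77, 98, 154, 539, 1078]
Product = n^(d(n)/2) = 1078^(12/2)
Product = 1569323814085808704


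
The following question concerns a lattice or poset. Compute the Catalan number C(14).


C(n) = C(2n, n) / (n+1).
C(28, 14) = 40116600
C(14) = 40116600 / 15 = 2674440


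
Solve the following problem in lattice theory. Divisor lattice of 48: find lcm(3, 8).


In a divisor lattice, join = lcm (least common multiple).
gcd(3,8) = 1
lcm(3,8) = 3*8/gcd = 24/1 = 24


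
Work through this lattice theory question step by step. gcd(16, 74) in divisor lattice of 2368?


Meet=gcd.
gcd(16,74)=2


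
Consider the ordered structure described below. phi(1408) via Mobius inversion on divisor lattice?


phi(n) = n * prod_{p|n} (1 - 1/p).
Prime divisors of 1408: [2, 11]
phi(1408) = 1408 * (1 - 1/2) * (1 - 1/11)
phi(1408) = 640


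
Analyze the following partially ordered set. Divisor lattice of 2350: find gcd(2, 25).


In a divisor lattice, meet = gcd (greatest common divisor).
By Euclidean algorithm or factoring: gcd(2,25) = 1


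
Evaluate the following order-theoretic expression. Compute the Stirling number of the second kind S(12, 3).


S(n,k) = k*S(n-1,k) + S(n-1,k-1).
S(11,3) = 28501, S(11,2) = 1023
S(12,3) = 3*28501 + 1023 = 85503 + 1023
S(12,3) = 86526


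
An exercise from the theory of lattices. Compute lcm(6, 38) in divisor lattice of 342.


In a divisor lattice, join = lcm (least common multiple).
gcd(6,38) = 2
lcm(6,38) = 6*38/gcd = 228/2 = 114


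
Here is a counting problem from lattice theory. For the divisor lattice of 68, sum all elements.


sigma(n) = sum of divisors.
Divisors of 68: [1, 2, 4, 17, 34, 68]
Sum = 126


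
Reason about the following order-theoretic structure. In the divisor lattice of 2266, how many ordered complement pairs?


Complement pair (a,b): a meet b = bottom, a join b = top.
Here: gcd(a,b)=1 and lcm(a,b)=2266, i.e. a*b=2266 with a,b coprime.
Pairs found: (1,2266), (2,1133), (11,206), (22,103), ... (4 more)
Total ordered pairs: 8


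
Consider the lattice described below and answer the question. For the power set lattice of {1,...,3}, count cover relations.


A cover relation a -< b holds when a < b with no c strictly between.
Cover relations:
  {} -< {1}
  {} -< {2}
  {} -< {3}
  {1} -< {1,2}
  {1} -< {1,3}
  {2} -< {1,2}
  {2} -< {2,3}
  {3} -< {1,3}
  ...4 more
Total: 12


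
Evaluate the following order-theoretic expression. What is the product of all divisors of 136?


Divisors of 136: [1, 2, 4, 8, 17, 34, 68, 136]
Product = n^(d(n)/2) = 136^(8/2)
Product = 342102016


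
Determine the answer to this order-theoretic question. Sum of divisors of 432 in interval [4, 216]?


Interval [4,216] in divisors of 432: [4, 8, 12, 24, 36, 72, 108, 216]
Sum = 480


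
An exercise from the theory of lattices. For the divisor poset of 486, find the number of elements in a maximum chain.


A chain is a totally ordered subset; we count the number of elements in a maximum chain.
Compute, for each element x, the size of the longest chain ending at x:
  1: 1
  2: 2
  3: 2
  9: 3
  6: 3
  27: 4
  ...
A maximum chain: 1 < 2 < 6 < 18 < 54 < 162 < 486
Number of elements in the longest chain: 7


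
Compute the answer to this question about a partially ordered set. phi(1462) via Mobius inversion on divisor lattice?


phi(n) = n * prod_{p|n} (1 - 1/p).
Prime divisors of 1462: [2, 17, 43]
phi(1462) = 1462 * (1 - 1/2) * (1 - 1/17) * (1 - 1/43)
phi(1462) = 672
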